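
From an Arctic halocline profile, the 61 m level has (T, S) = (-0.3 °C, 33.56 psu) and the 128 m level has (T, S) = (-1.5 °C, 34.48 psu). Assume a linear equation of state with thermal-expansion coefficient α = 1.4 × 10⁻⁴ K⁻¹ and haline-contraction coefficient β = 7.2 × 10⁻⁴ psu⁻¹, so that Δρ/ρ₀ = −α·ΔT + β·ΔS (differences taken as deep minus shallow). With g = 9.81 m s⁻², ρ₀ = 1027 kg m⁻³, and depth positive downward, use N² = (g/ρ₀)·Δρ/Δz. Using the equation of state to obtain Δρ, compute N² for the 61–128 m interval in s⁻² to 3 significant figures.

1.22 × 10⁻⁴ s⁻²

ΔT = -1.2 K, ΔS = +0.92 psu (deep − shallow).
Δρ/ρ₀ = −αΔT + βΔS = 1.68 × 10⁻⁴ + 6.624 × 10⁻⁴ = 8.304 × 10⁻⁴, so Δρ ≈ 0.8528 kg m⁻³.
N² = (g/ρ₀)·Δρ/Δz = g·(Δρ/ρ₀)/Δz = 9.81 × 8.304 × 10⁻⁴ / 67 = 1.2159 × 10⁻⁴ s⁻² ≈ 1.22 × 10⁻⁴ s⁻².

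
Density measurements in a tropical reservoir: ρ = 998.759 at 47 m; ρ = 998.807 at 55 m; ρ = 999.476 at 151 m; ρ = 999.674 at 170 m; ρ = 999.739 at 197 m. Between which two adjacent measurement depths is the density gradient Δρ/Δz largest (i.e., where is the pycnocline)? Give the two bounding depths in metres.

Compute the density gradient over each adjacent pair:
  47–55 m: Δρ/Δz = 0.048/8 = 6.0 × 10⁻³ kg m⁻⁴
  55–151 m: Δρ/Δz = 0.669/96 = 7.0 × 10⁻³ kg m⁻⁴
  151–170 m: Δρ/Δz = 0.198/19 = 0.010 kg m⁻⁴
  170–197 m: Δρ/Δz = 0.065/27 = 2.4 × 10⁻³ kg m⁻⁴
The largest gradient is in the 151–170 m interval — the pycnocline.

151–170 m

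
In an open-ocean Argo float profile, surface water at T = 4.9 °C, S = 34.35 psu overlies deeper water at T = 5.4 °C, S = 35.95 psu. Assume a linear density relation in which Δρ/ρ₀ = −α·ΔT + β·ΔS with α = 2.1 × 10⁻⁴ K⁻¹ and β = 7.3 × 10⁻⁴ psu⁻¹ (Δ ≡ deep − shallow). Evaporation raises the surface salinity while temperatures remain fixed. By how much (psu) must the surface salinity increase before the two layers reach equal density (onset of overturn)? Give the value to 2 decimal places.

Neutral buoyancy requires −α(T_deep − T_surf) + β(S_deep − S_surf′) = 0.
S_surf′ = S_deep − (α/β)·ΔT = 35.95 − (2.1 × 10⁻⁴/7.3 × 10⁻⁴)·(+0.5) = 35.8062 psu.
Increase required: 35.8062 − 34.35 = 1.4562 psu.

1.46 psu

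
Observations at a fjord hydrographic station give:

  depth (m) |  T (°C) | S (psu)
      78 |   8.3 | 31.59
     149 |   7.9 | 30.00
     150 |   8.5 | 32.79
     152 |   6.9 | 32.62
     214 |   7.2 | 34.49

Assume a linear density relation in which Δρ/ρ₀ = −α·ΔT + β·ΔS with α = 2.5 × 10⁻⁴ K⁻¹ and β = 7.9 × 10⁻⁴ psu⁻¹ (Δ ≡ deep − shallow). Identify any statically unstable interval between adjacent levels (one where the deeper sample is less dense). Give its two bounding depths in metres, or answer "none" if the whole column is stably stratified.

78–149 m

Evaluate Δρ/ρ₀ = −αΔT + βΔS across each adjacent pair:
  78–149 m: −αΔT+βΔS = −(2.5 × 10⁻⁴)(-0.4)+(7.9 × 10⁻⁴)(-1.59) = -1.2 × 10⁻³ → UNSTABLE
  149–150 m: −αΔT+βΔS = −(2.5 × 10⁻⁴)(+0.6)+(7.9 × 10⁻⁴)(+2.79) = 2.1 × 10⁻³ → stable
  150–152 m: −αΔT+βΔS = −(2.5 × 10⁻⁴)(-1.6)+(7.9 × 10⁻⁴)(-0.17) = 2.7 × 10⁻⁴ → stable
  152–214 m: −αΔT+βΔS = −(2.5 × 10⁻⁴)(+0.3)+(7.9 × 10⁻⁴)(+1.87) = 1.4 × 10⁻³ → stable
The 78–149 m interval has Δρ < 0: lighter water underlies denser water.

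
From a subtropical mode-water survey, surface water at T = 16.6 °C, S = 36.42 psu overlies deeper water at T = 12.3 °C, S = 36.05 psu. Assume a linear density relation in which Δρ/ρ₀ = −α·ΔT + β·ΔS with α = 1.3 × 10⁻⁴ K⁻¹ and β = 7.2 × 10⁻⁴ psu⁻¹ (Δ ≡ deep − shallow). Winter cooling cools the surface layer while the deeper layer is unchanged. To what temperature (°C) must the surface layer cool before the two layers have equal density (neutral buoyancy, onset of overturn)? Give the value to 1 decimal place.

Neutral buoyancy requires Δρ = 0, i.e. −α(T_deep − T_surf′) + β(S_deep − S_surf) = 0.
T_surf′ = T_deep − (β/α)·ΔS = 12.3 − (7.2 × 10⁻⁴/1.3 × 10⁻⁴)·(-0.37) = 14.349 °C.
Cooling required: 16.6 − (14.349) = 2.251 °C.

14.3 °C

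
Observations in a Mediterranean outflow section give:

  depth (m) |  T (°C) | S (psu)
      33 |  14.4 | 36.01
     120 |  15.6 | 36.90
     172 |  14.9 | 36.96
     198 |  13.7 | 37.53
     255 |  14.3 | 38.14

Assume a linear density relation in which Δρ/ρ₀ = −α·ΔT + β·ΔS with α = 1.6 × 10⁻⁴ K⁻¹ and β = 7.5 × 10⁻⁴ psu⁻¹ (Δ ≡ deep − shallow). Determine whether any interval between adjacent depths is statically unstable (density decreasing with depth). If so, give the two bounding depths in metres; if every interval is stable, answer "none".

Evaluate Δρ/ρ₀ = −αΔT + βΔS across each adjacent pair:
  33–120 m: −αΔT+βΔS = −(1.6 × 10⁻⁴)(+1.2)+(7.5 × 10⁻⁴)(+0.89) = 4.8 × 10⁻⁴ → stable
  120–172 m: −αΔT+βΔS = −(1.6 × 10⁻⁴)(-0.7)+(7.5 × 10⁻⁴)(+0.06) = 1.6 × 10⁻⁴ → stable
  172–198 m: −αΔT+βΔS = −(1.6 × 10⁻⁴)(-1.2)+(7.5 × 10⁻⁴)(+0.57) = 6.2 × 10⁻⁴ → stable
  198–255 m: −αΔT+βΔS = −(1.6 × 10⁻⁴)(+0.6)+(7.5 × 10⁻⁴)(+0.61) = 3.6 × 10⁻⁴ → stable
Every interval has Δρ > 0: the column is stably stratified throughout.

none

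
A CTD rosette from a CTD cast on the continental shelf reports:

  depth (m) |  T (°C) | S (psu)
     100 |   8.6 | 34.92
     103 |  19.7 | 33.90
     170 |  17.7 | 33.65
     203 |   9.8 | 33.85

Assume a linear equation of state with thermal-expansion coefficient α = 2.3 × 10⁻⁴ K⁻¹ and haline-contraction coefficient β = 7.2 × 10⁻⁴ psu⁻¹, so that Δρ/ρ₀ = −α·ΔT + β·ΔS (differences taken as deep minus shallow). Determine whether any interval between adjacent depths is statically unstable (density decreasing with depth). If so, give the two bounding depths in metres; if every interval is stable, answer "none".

Evaluate Δρ/ρ₀ = −αΔT + βΔS across each adjacent pair:
  100–103 m: −αΔT+βΔS = −(2.3 × 10⁻⁴)(+11.1)+(7.2 × 10⁻⁴)(-1.02) = -3.3 × 10⁻³ → UNSTABLE
  103–170 m: −αΔT+βΔS = −(2.3 × 10⁻⁴)(-2.0)+(7.2 × 10⁻⁴)(-0.25) = 2.8 × 10⁻⁴ → stable
  170–203 m: −αΔT+βΔS = −(2.3 × 10⁻⁴)(-7.9)+(7.2 × 10⁻⁴)(+0.20) = 2.0 × 10⁻³ → stable
The 100–103 m interval has Δρ < 0: lighter water underlies denser water.

100–103 m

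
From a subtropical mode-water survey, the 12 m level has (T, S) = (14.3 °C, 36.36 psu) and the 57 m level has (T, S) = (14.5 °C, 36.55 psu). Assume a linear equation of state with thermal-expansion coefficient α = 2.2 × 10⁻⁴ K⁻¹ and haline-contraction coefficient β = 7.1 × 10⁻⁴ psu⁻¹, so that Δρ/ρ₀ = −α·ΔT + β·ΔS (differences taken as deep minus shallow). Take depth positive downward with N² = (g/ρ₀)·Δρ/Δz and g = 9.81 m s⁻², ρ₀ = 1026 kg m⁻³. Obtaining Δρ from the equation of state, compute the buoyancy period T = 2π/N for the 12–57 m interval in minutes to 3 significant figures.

23.5 min

ΔT = +0.2 K, ΔS = +0.19 psu (deep − shallow).
Δρ/ρ₀ = −αΔT + βΔS = -4.40 × 10⁻⁵ + 1.349 × 10⁻⁴ = 9.09 × 10⁻⁵, so Δρ ≈ 0.09326 kg m⁻³.
N² = (g/ρ₀)·Δρ/Δz = g·(Δρ/ρ₀)/Δz = 9.81 × 9.09 × 10⁻⁵ / 45 = 1.9816 × 10⁻⁵ s⁻².
N = √(1.9816 × 10⁻⁵) = 4.4515 × 10⁻³ rad s⁻¹ → T = 2π/N = 1.4115 × 10³ s = 23.525 min ≈ 23.5 min.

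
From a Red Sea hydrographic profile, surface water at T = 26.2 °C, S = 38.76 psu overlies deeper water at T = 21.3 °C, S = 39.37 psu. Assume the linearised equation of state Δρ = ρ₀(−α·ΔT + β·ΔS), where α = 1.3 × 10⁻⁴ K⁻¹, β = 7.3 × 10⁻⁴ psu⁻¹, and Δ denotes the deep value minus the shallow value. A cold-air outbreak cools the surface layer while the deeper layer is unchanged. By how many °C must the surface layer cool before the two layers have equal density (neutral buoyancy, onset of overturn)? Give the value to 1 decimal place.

8.3 °C

Neutral buoyancy requires Δρ = 0, i.e. −α(T_deep − T_surf′) + β(S_deep − S_surf) = 0.
T_surf′ = T_deep − (β/α)·ΔS = 21.3 − (7.3 × 10⁻⁴/1.3 × 10⁻⁴)·(+0.61) = 17.875 °C.
Cooling required: 26.2 − (17.875) = 8.325 °C.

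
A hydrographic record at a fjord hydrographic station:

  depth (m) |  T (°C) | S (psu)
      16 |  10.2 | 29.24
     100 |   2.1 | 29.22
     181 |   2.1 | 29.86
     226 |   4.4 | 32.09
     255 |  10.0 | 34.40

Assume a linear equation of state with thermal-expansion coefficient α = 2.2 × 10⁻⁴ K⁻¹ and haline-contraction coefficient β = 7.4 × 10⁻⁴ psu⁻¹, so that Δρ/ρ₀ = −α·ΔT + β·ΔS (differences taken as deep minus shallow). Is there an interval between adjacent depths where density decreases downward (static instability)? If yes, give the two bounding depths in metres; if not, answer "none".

Evaluate Δρ/ρ₀ = −αΔT + βΔS across each adjacent pair:
  16–100 m: −αΔT+βΔS = −(2.2 × 10⁻⁴)(-8.1)+(7.4 × 10⁻⁴)(-0.02) = 1.8 × 10⁻³ → stable
  100–181 m: −αΔT+βΔS = −(2.2 × 10⁻⁴)(+0.0)+(7.4 × 10⁻⁴)(+0.64) = 4.7 × 10⁻⁴ → stable
  181–226 m: −αΔT+βΔS = −(2.2 × 10⁻⁴)(+2.3)+(7.4 × 10⁻⁴)(+2.23) = 1.1 × 10⁻³ → stable
  226–255 m: −αΔT+βΔS = −(2.2 × 10⁻⁴)(+5.6)+(7.4 × 10⁻⁴)(+2.31) = 4.8 × 10⁻⁴ → stable
Every interval has Δρ > 0: the column is stably stratified throughout.

none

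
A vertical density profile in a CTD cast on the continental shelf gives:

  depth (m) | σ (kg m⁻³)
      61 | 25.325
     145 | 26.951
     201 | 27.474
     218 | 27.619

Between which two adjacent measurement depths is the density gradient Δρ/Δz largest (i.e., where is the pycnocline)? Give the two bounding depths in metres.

Compute the density gradient over each adjacent pair:
  61–145 m: Δρ/Δz = 1.626/84 = 0.019 kg m⁻⁴
  145–201 m: Δρ/Δz = 0.523/56 = 9.3 × 10⁻³ kg m⁻⁴
  201–218 m: Δρ/Δz = 0.145/17 = 8.5 × 10⁻³ kg m⁻⁴
The largest gradient is in the 61–145 m interval — the pycnocline.

61–145 m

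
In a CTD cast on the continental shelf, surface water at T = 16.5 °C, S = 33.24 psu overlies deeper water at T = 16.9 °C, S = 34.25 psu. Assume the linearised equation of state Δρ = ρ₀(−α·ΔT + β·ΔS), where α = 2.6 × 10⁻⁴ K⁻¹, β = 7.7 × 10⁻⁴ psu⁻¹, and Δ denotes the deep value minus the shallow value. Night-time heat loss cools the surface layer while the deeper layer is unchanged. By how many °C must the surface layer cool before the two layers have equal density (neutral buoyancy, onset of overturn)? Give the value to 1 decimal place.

2.6 °C

Neutral buoyancy requires Δρ = 0, i.e. −α(T_deep − T_surf′) + β(S_deep − S_surf) = 0.
T_surf′ = T_deep − (β/α)·ΔS = 16.9 − (7.7 × 10⁻⁴/2.6 × 10⁻⁴)·(+1.01) = 13.909 °C.
Cooling required: 16.5 − (13.909) = 2.591 °C.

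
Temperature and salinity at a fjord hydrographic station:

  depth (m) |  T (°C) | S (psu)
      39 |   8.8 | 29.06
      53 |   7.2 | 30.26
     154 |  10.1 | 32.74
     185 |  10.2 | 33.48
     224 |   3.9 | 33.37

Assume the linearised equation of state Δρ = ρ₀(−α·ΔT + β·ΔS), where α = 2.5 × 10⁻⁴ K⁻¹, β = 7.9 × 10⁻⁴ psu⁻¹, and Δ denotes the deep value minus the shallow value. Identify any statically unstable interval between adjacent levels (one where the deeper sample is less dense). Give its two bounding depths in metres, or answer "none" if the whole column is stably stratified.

none

Evaluate Δρ/ρ₀ = −αΔT + βΔS across each adjacent pair:
  39–53 m: −αΔT+βΔS = −(2.5 × 10⁻⁴)(-1.6)+(7.9 × 10⁻⁴)(+1.20) = 1.3 × 10⁻³ → stable
  53–154 m: −αΔT+βΔS = −(2.5 × 10⁻⁴)(+2.9)+(7.9 × 10⁻⁴)(+2.48) = 1.2 × 10⁻³ → stable
  154–185 m: −αΔT+βΔS = −(2.5 × 10⁻⁴)(+0.1)+(7.9 × 10⁻⁴)(+0.74) = 5.6 × 10⁻⁴ → stable
  185–224 m: −αΔT+βΔS = −(2.5 × 10⁻⁴)(-6.3)+(7.9 × 10⁻⁴)(-0.11) = 1.5 × 10⁻³ → stable
Every interval has Δρ > 0: the column is stably stratified throughout.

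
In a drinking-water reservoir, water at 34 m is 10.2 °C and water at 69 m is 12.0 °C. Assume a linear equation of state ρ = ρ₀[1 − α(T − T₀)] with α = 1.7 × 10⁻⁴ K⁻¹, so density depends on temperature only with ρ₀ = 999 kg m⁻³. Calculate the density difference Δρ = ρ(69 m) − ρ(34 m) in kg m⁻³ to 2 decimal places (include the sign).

-0.31 kg m⁻³

ΔT = +1.8 K, Δρ/ρ₀ = −αΔT = -3.06 × 10⁻⁴.
Δρ = 999 × (-3.06 × 10⁻⁴) = -0.31 kg m⁻³.
Negative Δρ: lighter below, statically unstable.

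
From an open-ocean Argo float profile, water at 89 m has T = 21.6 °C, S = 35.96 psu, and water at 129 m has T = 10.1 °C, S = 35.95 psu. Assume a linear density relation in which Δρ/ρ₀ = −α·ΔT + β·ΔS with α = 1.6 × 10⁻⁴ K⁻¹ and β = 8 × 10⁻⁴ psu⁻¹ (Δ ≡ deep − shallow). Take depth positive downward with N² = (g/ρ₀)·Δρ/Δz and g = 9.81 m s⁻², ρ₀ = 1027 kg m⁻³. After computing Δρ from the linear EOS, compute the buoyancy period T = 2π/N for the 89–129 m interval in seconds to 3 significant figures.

296 s

ΔT = -11.5 K, ΔS = -0.01 psu (deep − shallow).
Δρ/ρ₀ = −αΔT + βΔS = 1.84 × 10⁻³ − 8.00 × 10⁻⁶ = 1.832 × 10⁻³, so Δρ ≈ 1.881 kg m⁻³.
N² = (g/ρ₀)·Δρ/Δz = g·(Δρ/ρ₀)/Δz = 9.81 × 1.832 × 10⁻³ / 40 = 4.4930 × 10⁻⁴ s⁻².
N = √(4.4930 × 10⁻⁴) = 0.021197 rad s⁻¹ → T = 2π/N = 296.42 s ≈ 296 s.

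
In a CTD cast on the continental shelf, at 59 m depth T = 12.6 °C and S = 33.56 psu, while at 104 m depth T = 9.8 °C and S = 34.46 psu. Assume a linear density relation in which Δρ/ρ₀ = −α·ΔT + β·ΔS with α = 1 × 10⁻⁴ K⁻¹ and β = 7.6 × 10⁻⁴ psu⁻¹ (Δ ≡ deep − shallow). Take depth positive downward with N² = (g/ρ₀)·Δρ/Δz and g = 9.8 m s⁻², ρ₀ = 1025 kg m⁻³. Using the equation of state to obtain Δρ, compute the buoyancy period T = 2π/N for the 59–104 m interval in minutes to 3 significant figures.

7.23 min

ΔT = -2.8 K, ΔS = +0.90 psu (deep − shallow).
Δρ/ρ₀ = −αΔT + βΔS = 2.80 × 10⁻⁴ + 6.84 × 10⁻⁴ = 9.64 × 10⁻⁴, so Δρ ≈ 0.9881 kg m⁻³.
N² = (g/ρ₀)·Δρ/Δz = g·(Δρ/ρ₀)/Δz = 9.8 × 9.64 × 10⁻⁴ / 45 = 2.0994 × 10⁻⁴ s⁻².
N = √(2.0994 × 10⁻⁴) = 0.014489 rad s⁻¹ → T = 2π/N = 433.65 s = 7.2275 min ≈ 7.23 min.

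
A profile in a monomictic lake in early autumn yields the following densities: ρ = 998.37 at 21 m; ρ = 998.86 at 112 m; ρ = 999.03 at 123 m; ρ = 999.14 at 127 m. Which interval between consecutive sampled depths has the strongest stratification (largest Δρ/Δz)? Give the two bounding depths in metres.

Compute the density gradient over each adjacent pair:
  21–112 m: Δρ/Δz = 0.49/91 = 5.4 × 10⁻³ kg m⁻⁴
  112–123 m: Δρ/Δz = 0.17/11 = 0.015 kg m⁻⁴
  123–127 m: Δρ/Δz = 0.11/4 = 0.028 kg m⁻⁴
The largest gradient is in the 123–127 m interval — the pycnocline.

123–127 m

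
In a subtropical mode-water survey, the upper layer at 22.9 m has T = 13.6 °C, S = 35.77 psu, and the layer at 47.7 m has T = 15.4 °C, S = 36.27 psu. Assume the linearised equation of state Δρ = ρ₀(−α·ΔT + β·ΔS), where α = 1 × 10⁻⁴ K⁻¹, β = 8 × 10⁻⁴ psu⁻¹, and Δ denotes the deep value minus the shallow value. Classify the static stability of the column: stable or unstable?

ΔT = 15.4 − 13.6 = +1.8 K and ΔS = 36.27 − 35.77 = +0.50 psu (deep − shallow).
−αΔT = -1.80 × 10⁻⁴; βΔS = 4.00 × 10⁻⁴; sum Δρ/ρ₀ = 2.20 × 10⁻⁴.
Δρ/ρ₀ > 0, so Δρ > 0: deeper water is denser → statically stable.

stable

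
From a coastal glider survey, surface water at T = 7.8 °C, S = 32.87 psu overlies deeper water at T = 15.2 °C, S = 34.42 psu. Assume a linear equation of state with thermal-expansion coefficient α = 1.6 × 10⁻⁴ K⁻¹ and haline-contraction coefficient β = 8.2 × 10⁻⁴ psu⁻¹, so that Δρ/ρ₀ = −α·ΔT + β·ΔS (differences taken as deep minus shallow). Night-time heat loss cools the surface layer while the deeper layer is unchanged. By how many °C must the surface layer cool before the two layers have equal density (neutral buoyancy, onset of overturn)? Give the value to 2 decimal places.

Neutral buoyancy requires Δρ = 0, i.e. −α(T_deep − T_surf′) + β(S_deep − S_surf) = 0.
T_surf′ = T_deep − (β/α)·ΔS = 15.2 − (8.2 × 10⁻⁴/1.6 × 10⁻⁴)·(+1.55) = 7.2563 °C.
Cooling required: 7.8 − (7.2563) = 0.5437 °C.

0.54 °C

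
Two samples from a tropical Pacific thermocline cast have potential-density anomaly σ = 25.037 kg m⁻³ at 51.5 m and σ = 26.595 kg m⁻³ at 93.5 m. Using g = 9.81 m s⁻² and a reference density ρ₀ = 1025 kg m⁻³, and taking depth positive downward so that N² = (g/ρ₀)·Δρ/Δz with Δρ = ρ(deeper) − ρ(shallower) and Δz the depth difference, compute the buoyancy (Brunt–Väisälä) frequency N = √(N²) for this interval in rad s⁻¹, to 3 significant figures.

0.0188 rad s⁻¹

Δρ = 1026.595 − 1025.037 = 1.558 kg m⁻³ over Δz = 93.5 − 51.5 = 42 m.
N² = (9.81/1025) × (1.558/42) = 3.5503 × 10⁻⁴ s⁻².
N = √(3.5503 × 10⁻⁴) = 0.018842 rad s⁻¹ ≈ 0.0188 rad s⁻¹.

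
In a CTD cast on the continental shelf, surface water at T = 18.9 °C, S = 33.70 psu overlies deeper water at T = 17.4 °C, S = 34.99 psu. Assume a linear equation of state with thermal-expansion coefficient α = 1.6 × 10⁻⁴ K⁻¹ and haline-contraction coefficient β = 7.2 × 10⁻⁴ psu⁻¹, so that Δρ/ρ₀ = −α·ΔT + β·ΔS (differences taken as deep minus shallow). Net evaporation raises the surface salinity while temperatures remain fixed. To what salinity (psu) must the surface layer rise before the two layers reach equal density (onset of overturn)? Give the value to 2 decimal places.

35.32 psu

Neutral buoyancy requires −α(T_deep − T_surf) + β(S_deep − S_surf′) = 0.
S_surf′ = S_deep − (α/β)·ΔT = 34.99 − (1.6 × 10⁻⁴/7.2 × 10⁻⁴)·(-1.5) = 35.3233 psu.
Increase required: 35.3233 − 33.70 = 1.6233 psu.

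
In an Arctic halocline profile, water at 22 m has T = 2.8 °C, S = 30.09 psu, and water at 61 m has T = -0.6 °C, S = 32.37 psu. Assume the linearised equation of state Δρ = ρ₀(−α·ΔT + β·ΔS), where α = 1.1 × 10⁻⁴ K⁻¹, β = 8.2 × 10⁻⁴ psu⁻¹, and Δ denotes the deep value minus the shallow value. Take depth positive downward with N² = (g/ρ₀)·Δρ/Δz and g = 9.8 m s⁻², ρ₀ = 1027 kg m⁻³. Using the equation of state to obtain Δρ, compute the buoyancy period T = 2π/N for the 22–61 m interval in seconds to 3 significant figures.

ΔT = -3.4 K, ΔS = +2.28 psu (deep − shallow).
Δρ/ρ₀ = −αΔT + βΔS = 3.74 × 10⁻⁴ + 1.8696 × 10⁻³ = 2.2436 × 10⁻³, so Δρ ≈ 2.304 kg m⁻³.
N² = (g/ρ₀)·Δρ/Δz = g·(Δρ/ρ₀)/Δz = 9.8 × 2.2436 × 10⁻³ / 39 = 5.6378 × 10⁻⁴ s⁻².
N = √(5.6378 × 10⁻⁴) = 0.023744 rad s⁻¹ → T = 2π/N = 264.62 s ≈ 265 s.

265 s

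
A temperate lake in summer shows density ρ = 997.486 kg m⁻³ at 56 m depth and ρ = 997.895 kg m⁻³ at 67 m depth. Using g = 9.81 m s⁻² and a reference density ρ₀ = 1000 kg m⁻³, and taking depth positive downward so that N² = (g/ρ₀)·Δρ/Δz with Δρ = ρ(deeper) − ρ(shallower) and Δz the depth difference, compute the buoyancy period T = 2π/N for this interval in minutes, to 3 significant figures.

Δρ = 997.895 − 997.486 = 0.409 kg m⁻³ over Δz = 67 − 56 = 11 m.
N² = (9.81/1000) × (0.409/11) = 3.6475 × 10⁻⁴ s⁻².
N = √(3.6475 × 10⁻⁴) = 0.019098 rad s⁻¹, so T = 2π/N = 329.00 s = 5.4833 min ≈ 5.48 min.
Since Δρ > 0 the layer is stably stratified.

5.48 min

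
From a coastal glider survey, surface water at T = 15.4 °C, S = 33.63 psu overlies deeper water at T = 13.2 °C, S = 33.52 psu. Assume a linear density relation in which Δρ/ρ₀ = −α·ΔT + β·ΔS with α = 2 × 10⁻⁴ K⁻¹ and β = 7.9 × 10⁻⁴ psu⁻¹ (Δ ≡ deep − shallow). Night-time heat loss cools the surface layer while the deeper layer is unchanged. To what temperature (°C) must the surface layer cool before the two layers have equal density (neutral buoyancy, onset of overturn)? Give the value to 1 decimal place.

13.6 °C

Neutral buoyancy requires Δρ = 0, i.e. −α(T_deep − T_surf′) + β(S_deep − S_surf) = 0.
T_surf′ = T_deep − (β/α)·ΔS = 13.2 − (7.9 × 10⁻⁴/2 × 10⁻⁴)·(-0.11) = 13.634 °C.
Cooling required: 15.4 − (13.634) = 1.766 °C.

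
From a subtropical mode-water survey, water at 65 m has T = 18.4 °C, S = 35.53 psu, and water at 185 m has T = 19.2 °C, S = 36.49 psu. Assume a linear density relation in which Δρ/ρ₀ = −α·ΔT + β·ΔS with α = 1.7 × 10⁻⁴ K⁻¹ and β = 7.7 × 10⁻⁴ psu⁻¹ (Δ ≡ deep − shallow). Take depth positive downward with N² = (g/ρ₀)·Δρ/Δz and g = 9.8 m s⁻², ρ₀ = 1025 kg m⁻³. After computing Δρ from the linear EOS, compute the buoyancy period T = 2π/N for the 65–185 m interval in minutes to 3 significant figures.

ΔT = +0.8 K, ΔS = +0.96 psu (deep − shallow).
Δρ/ρ₀ = −αΔT + βΔS = -1.36 × 10⁻⁴ + 7.392 × 10⁻⁴ = 6.032 × 10⁻⁴, so Δρ ≈ 0.6183 kg m⁻³.
N² = (g/ρ₀)·Δρ/Δz = g·(Δρ/ρ₀)/Δz = 9.8 × 6.032 × 10⁻⁴ / 120 = 4.9261 × 10⁻⁵ s⁻².
N = √(4.9261 × 10⁻⁵) = 7.0186 × 10⁻³ rad s⁻¹ → T = 2π/N = 895.22 s = 14.920 min ≈ 14.9 min.

14.9 min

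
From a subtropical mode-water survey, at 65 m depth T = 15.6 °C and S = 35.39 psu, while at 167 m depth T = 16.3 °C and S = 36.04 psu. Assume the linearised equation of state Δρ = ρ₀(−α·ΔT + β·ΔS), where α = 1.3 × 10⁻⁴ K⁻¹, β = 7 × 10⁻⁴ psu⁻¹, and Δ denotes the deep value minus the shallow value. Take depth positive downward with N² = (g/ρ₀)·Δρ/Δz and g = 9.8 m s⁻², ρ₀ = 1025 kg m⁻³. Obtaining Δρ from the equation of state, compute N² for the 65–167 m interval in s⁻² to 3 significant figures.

3.50 × 10⁻⁵ s⁻²

ΔT = +0.7 K, ΔS = +0.65 psu (deep − shallow).
Δρ/ρ₀ = −αΔT + βΔS = -9.10 × 10⁻⁵ + 4.55 × 10⁻⁴ = 3.64 × 10⁻⁴, so Δρ ≈ 0.3731 kg m⁻³.
N² = (g/ρ₀)·Δρ/Δz = g·(Δρ/ρ₀)/Δz = 9.8 × 3.64 × 10⁻⁴ / 102 = 3.4973 × 10⁻⁵ s⁻² ≈ 3.50 × 10⁻⁵ s⁻².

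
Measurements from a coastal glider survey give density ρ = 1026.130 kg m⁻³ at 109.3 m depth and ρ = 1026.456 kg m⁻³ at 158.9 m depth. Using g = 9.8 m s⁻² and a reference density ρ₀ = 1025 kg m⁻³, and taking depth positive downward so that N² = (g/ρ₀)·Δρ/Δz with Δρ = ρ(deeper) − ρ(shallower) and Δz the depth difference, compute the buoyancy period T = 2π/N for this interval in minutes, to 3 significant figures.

Δρ = 1026.456 − 1026.130 = 0.326 kg m⁻³ over Δz = 158.9 − 109.3 = 49.6 m.
N² = (9.8/1025) × (0.326/49.6) = 6.2840 × 10⁻⁵ s⁻².
N = √(6.2840 × 10⁻⁵) = 7.9272 × 10⁻³ rad s⁻¹, so T = 2π/N = 792.61 s = 13.210 min ≈ 13.2 min.

13.2 min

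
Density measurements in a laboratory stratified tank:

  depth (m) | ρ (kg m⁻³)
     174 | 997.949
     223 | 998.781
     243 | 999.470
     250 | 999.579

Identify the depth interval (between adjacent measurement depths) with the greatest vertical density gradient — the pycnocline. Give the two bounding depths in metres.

223–243 m

Compute the density gradient over each adjacent pair:
  174–223 m: Δρ/Δz = 0.832/49 = 0.017 kg m⁻⁴
  223–243 m: Δρ/Δz = 0.689/20 = 0.034 kg m⁻⁴
  243–250 m: Δρ/Δz = 0.109/7 = 0.016 kg m⁻⁴
The largest gradient is in the 223–243 m interval — the pycnocline.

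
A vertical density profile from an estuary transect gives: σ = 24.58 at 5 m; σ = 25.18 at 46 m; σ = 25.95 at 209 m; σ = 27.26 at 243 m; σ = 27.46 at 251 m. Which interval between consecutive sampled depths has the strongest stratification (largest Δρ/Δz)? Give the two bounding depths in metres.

209–243 m

Compute the density gradient over each adjacent pair:
  5–46 m: Δρ/Δz = 0.60/41 = 0.015 kg m⁻⁴
  46–209 m: Δρ/Δz = 0.77/163 = 4.7 × 10⁻³ kg m⁻⁴
  209–243 m: Δρ/Δz = 1.31/34 = 0.039 kg m⁻⁴
  243–251 m: Δρ/Δz = 0.20/8 = 0.025 kg m⁻⁴
The largest gradient is in the 209–243 m interval — the pycnocline.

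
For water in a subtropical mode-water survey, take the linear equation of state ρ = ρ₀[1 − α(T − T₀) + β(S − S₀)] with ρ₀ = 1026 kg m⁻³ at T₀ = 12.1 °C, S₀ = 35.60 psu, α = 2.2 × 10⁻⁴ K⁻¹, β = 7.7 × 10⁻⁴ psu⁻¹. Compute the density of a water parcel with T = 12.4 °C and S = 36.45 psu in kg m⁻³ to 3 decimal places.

1026.604 kg m⁻³

T − T₀ = +0.3 K, S − S₀ = +0.85 psu.
Bracket = 1 − α·(+0.3) + β·(+0.85) = 1 + (5.885 × 10⁻⁴) = 1.0005885.
ρ = 1026 × 1.0005885 = 1026.604 kg m⁻³.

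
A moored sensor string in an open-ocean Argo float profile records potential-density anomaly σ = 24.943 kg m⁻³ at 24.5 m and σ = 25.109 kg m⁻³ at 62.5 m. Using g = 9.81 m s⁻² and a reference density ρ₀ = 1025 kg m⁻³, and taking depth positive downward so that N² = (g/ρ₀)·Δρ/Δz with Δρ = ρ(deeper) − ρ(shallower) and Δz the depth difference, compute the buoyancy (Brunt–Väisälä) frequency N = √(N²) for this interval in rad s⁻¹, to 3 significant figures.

6.47 × 10⁻³ rad s⁻¹

Δρ = 1025.109 − 1024.943 = 0.166 kg m⁻³ over Δz = 62.5 − 24.5 = 38 m.
N² = (9.81/1025) × (0.166/38) = 4.1809 × 10⁻⁵ s⁻².
N = √(4.1809 × 10⁻⁵) = 6.4660 × 10⁻³ rad s⁻¹ ≈ 6.47 × 10⁻³ rad s⁻¹.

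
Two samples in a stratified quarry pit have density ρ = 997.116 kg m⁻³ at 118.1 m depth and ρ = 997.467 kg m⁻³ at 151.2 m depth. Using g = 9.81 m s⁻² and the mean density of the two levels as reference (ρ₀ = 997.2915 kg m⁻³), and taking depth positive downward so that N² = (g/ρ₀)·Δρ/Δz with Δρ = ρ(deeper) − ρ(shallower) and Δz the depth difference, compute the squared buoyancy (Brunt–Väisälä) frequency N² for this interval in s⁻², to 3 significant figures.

Δρ = 997.467 − 997.116 = 0.351 kg m⁻³ over Δz = 151.2 − 118.1 = 33.1 m.
N² = (9.81/997.2915) × (0.351/33.1) = 1.0431 × 10⁻⁴ s⁻² ≈ 1.04 × 10⁻⁴ s⁻².

1.04 × 10⁻⁴ s⁻²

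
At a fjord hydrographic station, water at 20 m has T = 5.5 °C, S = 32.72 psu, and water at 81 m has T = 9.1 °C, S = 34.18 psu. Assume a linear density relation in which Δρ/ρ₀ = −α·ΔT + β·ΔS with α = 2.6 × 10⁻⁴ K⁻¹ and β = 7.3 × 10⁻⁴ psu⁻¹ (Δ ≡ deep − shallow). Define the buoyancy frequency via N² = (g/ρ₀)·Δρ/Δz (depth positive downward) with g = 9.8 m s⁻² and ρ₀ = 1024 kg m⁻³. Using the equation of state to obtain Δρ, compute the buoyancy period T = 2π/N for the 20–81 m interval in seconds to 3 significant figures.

1.38 × 10³ s

ΔT = +3.6 K, ΔS = +1.46 psu (deep − shallow).
Δρ/ρ₀ = −αΔT + βΔS = -9.36 × 10⁻⁴ + 1.0658 × 10⁻³ = 1.298 × 10⁻⁴, so Δρ ≈ 0.1329 kg m⁻³.
N² = (g/ρ₀)·Δρ/Δz = g·(Δρ/ρ₀)/Δz = 9.8 × 1.298 × 10⁻⁴ / 61 = 2.0853 × 10⁻⁵ s⁻².
N = √(2.0853 × 10⁻⁵) = 4.5665 × 10⁻³ rad s⁻¹ → T = 2π/N = 1.3759 × 10³ s ≈ 1.38 × 10³ s.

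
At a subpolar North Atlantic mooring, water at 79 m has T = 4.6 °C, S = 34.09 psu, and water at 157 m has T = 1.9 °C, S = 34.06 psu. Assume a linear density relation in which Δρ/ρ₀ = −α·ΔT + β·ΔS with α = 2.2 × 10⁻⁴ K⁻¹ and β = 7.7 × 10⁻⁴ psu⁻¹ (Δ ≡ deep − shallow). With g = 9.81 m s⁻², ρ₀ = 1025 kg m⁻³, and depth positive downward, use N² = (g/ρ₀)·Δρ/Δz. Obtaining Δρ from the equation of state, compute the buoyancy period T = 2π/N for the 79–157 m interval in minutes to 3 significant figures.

12.4 min

ΔT = -2.7 K, ΔS = -0.03 psu (deep − shallow).
Δρ/ρ₀ = −αΔT + βΔS = 5.94 × 10⁻⁴ − 2.31 × 10⁻⁵ = 5.709 × 10⁻⁴, so Δρ ≈ 0.5852 kg m⁻³.
N² = (g/ρ₀)·Δρ/Δz = g·(Δρ/ρ₀)/Δz = 9.81 × 5.709 × 10⁻⁴ / 78 = 7.1802 × 10⁻⁵ s⁻².
N = √(7.1802 × 10⁻⁵) = 8.4736 × 10⁻³ rad s⁻¹ → T = 2π/N = 741.50 s = 12.358 min ≈ 12.4 min.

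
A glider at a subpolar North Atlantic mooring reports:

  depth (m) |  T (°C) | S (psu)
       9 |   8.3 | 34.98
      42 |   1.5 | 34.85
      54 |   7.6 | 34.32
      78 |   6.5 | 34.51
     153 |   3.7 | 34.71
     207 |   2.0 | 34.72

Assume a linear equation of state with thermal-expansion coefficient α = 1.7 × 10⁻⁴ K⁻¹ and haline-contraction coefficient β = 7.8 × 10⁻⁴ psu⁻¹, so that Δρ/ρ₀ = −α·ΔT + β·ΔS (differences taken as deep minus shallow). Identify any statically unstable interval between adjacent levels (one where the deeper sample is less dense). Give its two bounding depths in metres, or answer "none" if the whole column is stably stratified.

42–54 m

Evaluate Δρ/ρ₀ = −αΔT + βΔS across each adjacent pair:
  9–42 m: −αΔT+βΔS = −(1.7 × 10⁻⁴)(-6.8)+(7.8 × 10⁻⁴)(-0.13) = 1.1 × 10⁻³ → stable
  42–54 m: −αΔT+βΔS = −(1.7 × 10⁻⁴)(+6.1)+(7.8 × 10⁻⁴)(-0.53) = -1.5 × 10⁻³ → UNSTABLE
  54–78 m: −αΔT+βΔS = −(1.7 × 10⁻⁴)(-1.1)+(7.8 × 10⁻⁴)(+0.19) = 3.4 × 10⁻⁴ → stable
  78–153 m: −αΔT+βΔS = −(1.7 × 10⁻⁴)(-2.8)+(7.8 × 10⁻⁴)(+0.20) = 6.3 × 10⁻⁴ → stable
  153–207 m: −αΔT+βΔS = −(1.7 × 10⁻⁴)(-1.7)+(7.8 × 10⁻⁴)(+0.01) = 3.0 × 10⁻⁴ → stable
The 42–54 m interval has Δρ < 0: lighter water underlies denser water.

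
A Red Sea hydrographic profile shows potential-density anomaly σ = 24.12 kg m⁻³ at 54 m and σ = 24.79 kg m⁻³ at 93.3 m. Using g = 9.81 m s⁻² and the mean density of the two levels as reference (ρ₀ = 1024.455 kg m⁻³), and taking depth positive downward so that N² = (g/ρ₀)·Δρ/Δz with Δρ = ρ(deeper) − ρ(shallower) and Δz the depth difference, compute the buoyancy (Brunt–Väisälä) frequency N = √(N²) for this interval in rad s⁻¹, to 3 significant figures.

0.0128 rad s⁻¹

Δρ = 1024.79 − 1024.12 = 0.67 kg m⁻³ over Δz = 93.3 − 54 = 39.3 m.
N² = (9.81/1024.455) × (0.67/39.3) = 1.6325 × 10⁻⁴ s⁻².
N = √(1.6325 × 10⁻⁴) = 0.012777 rad s⁻¹ ≈ 0.0128 rad s⁻¹.
N² > 0, so the interval is statically stable.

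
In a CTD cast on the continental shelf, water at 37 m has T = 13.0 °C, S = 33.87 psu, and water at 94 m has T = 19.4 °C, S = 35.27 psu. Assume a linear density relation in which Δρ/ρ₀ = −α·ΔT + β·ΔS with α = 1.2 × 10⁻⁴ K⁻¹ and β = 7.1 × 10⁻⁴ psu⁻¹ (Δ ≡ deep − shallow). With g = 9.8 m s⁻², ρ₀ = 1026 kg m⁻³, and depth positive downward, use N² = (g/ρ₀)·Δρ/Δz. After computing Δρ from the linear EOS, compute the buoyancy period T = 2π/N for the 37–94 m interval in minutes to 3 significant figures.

ΔT = +6.4 K, ΔS = +1.40 psu (deep − shallow).
Δρ/ρ₀ = −αΔT + βΔS = -7.68 × 10⁻⁴ + 9.94 × 10⁻⁴ = 2.26 × 10⁻⁴, so Δρ ≈ 0.2319 kg m⁻³.
N² = (g/ρ₀)·Δρ/Δz = g·(Δρ/ρ₀)/Δz = 9.8 × 2.26 × 10⁻⁴ / 57 = 3.8856 × 10⁻⁵ s⁻².
N = √(3.8856 × 10⁻⁵) = 6.2335 × 10⁻³ rad s⁻¹ → T = 2π/N = 1.0080 × 10³ s = 16.800 min ≈ 16.8 min.

16.8 min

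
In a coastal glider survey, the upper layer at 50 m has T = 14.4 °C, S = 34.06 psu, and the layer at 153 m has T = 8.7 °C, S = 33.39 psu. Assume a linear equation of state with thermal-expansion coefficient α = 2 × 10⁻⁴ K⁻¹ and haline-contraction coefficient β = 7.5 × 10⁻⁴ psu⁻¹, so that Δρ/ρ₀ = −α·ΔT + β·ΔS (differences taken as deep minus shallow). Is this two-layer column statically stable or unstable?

ΔT = 8.7 − 14.4 = -5.7 K and ΔS = 33.39 − 34.06 = -0.67 psu (deep − shallow).
−αΔT = 1.14 × 10⁻³; βΔS = -5.025 × 10⁻⁴; sum Δρ/ρ₀ = 6.375 × 10⁻⁴.
Δρ/ρ₀ > 0, so Δρ > 0: deeper water is denser → statically stable.

stable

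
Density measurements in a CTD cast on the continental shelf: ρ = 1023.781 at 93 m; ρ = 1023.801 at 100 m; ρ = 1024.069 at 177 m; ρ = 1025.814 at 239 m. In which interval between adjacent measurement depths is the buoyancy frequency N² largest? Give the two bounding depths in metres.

Compute the density gradient over each adjacent pair:
  93–100 m: Δρ/Δz = 0.020/7 = 2.9 × 10⁻³ kg m⁻⁴
  100–177 m: Δρ/Δz = 0.268/77 = 3.5 × 10⁻³ kg m⁻⁴
  177–239 m: Δρ/Δz = 1.745/62 = 0.028 kg m⁻⁴
The largest gradient is in the 177–239 m interval — the pycnocline.

177–239 m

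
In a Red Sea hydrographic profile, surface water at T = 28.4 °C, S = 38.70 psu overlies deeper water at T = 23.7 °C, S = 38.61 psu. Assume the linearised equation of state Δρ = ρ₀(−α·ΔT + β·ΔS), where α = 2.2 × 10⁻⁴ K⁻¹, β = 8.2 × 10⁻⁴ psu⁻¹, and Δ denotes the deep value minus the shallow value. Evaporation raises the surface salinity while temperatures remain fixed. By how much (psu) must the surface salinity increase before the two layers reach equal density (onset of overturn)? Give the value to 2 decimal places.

1.17 psu

Neutral buoyancy requires −α(T_deep − T_surf) + β(S_deep − S_surf′) = 0.
S_surf′ = S_deep − (α/β)·ΔT = 38.61 − (2.2 × 10⁻⁴/8.2 × 10⁻⁴)·(-4.7) = 39.8710 psu.
Increase required: 39.8710 − 38.70 = 1.1710 psu.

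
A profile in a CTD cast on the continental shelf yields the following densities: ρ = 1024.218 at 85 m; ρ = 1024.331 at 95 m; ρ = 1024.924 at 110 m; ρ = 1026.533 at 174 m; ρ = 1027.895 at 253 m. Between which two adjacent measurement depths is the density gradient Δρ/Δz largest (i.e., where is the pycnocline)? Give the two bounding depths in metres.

Compute the density gradient over each adjacent pair:
  85–95 m: Δρ/Δz = 0.113/10 = 0.011 kg m⁻⁴
  95–110 m: Δρ/Δz = 0.593/15 = 0.040 kg m⁻⁴
  110–174 m: Δρ/Δz = 1.609/64 = 0.025 kg m⁻⁴
  174–253 m: Δρ/Δz = 1.362/79 = 0.017 kg m⁻⁴
The largest gradient is in the 95–110 m interval — the pycnocline.

95–110 m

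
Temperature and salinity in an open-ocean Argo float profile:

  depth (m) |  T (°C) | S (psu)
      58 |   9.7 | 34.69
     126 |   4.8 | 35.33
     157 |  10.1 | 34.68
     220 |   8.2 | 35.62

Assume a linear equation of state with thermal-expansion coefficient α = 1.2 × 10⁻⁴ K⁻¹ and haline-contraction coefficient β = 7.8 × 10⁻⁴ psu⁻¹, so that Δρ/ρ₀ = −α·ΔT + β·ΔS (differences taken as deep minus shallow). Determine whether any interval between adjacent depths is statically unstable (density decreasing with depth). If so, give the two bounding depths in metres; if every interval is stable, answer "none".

126–157 m

Evaluate Δρ/ρ₀ = −αΔT + βΔS across each adjacent pair:
  58–126 m: −αΔT+βΔS = −(1.2 × 10⁻⁴)(-4.9)+(7.8 × 10⁻⁴)(+0.64) = 1.1 × 10⁻³ → stable
  126–157 m: −αΔT+βΔS = −(1.2 × 10⁻⁴)(+5.3)+(7.8 × 10⁻⁴)(-0.65) = -1.1 × 10⁻³ → UNSTABLE
  157–220 m: −αΔT+βΔS = −(1.2 × 10⁻⁴)(-1.9)+(7.8 × 10⁻⁴)(+0.94) = 9.6 × 10⁻⁴ → stable
The 126–157 m interval has Δρ < 0: lighter water underlies denser water.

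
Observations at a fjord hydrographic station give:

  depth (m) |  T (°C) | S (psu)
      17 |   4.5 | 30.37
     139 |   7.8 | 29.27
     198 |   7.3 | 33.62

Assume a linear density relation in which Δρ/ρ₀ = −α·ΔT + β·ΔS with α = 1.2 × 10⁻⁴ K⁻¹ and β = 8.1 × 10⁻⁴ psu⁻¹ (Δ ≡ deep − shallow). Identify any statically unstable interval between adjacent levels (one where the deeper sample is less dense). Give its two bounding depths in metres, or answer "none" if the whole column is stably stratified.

17–139 m

Evaluate Δρ/ρ₀ = −αΔT + βΔS across each adjacent pair:
  17–139 m: −αΔT+βΔS = −(1.2 × 10⁻⁴)(+3.3)+(8.1 × 10⁻⁴)(-1.10) = -1.3 × 10⁻³ → UNSTABLE
  139–198 m: −αΔT+βΔS = −(1.2 × 10⁻⁴)(-0.5)+(8.1 × 10⁻⁴)(+4.35) = 3.6 × 10⁻³ → stable
The 17–139 m interval has Δρ < 0: lighter water underlies denser water.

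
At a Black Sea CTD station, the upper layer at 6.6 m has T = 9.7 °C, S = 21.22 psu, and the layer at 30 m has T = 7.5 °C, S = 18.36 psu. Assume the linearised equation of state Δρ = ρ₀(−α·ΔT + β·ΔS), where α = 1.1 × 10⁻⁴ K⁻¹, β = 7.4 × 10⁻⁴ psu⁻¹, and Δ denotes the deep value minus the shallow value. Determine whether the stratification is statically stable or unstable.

ΔT = 7.5 − 9.7 = -2.2 K and ΔS = 18.36 − 21.22 = -2.86 psu (deep − shallow).
−αΔT = 2.42 × 10⁻⁴; βΔS = -2.1164 × 10⁻³; sum Δρ/ρ₀ = -1.8744 × 10⁻³.
Δρ/ρ₀ < 0, so Δρ < 0: deeper water is lighter → statically unstable; the column would overturn.

unstable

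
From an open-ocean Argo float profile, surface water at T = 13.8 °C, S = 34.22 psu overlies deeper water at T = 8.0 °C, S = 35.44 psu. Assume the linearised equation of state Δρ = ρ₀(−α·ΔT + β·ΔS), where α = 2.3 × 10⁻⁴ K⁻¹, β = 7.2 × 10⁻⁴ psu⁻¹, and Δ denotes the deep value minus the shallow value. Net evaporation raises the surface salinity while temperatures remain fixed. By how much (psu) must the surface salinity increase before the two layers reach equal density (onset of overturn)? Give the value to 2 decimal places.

Neutral buoyancy requires −α(T_deep − T_surf) + β(S_deep − S_surf′) = 0.
S_surf′ = S_deep − (α/β)·ΔT = 35.44 − (2.3 × 10⁻⁴/7.2 × 10⁻⁴)·(-5.8) = 37.2928 psu.
Increase required: 37.2928 − 34.22 = 3.0728 psu.

3.07 psu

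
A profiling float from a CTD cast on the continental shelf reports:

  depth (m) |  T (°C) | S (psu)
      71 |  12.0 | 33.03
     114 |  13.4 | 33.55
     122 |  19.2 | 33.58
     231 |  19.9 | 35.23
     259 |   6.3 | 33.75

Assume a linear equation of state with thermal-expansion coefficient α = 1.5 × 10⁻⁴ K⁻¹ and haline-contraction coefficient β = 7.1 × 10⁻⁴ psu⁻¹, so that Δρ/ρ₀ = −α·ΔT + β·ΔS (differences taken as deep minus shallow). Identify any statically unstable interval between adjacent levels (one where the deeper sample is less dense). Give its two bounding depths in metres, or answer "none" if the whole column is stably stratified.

114–122 m

Evaluate Δρ/ρ₀ = −αΔT + βΔS across each adjacent pair:
  71–114 m: −αΔT+βΔS = −(1.5 × 10⁻⁴)(+1.4)+(7.1 × 10⁻⁴)(+0.52) = 1.6 × 10⁻⁴ → stable
  114–122 m: −αΔT+βΔS = −(1.5 × 10⁻⁴)(+5.8)+(7.1 × 10⁻⁴)(+0.03) = -8.5 × 10⁻⁴ → UNSTABLE
  122–231 m: −αΔT+βΔS = −(1.5 × 10⁻⁴)(+0.7)+(7.1 × 10⁻⁴)(+1.65) = 1.1 × 10⁻³ → stable
  231–259 m: −αΔT+βΔS = −(1.5 × 10⁻⁴)(-13.6)+(7.1 × 10⁻⁴)(-1.48) = 9.9 × 10⁻⁴ → stable
The 114–122 m interval has Δρ < 0: lighter water underlies denser water.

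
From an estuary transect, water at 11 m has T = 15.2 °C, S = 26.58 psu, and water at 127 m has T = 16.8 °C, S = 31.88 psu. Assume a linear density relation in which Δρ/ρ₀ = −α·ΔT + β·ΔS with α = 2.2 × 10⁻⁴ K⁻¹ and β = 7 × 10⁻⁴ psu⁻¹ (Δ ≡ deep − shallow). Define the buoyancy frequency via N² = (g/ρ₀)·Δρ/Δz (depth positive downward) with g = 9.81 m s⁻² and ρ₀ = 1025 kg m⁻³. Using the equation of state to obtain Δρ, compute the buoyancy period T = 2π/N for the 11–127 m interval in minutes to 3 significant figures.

6.21 min

ΔT = +1.6 K, ΔS = +5.30 psu (deep − shallow).
Δρ/ρ₀ = −αΔT + βΔS = -3.52 × 10⁻⁴ + 3.71 × 10⁻³ = 3.358 × 10⁻³, so Δρ ≈ 3.442 kg m⁻³.
N² = (g/ρ₀)·Δρ/Δz = g·(Δρ/ρ₀)/Δz = 9.81 × 3.358 × 10⁻³ / 116 = 2.8398 × 10⁻⁴ s⁻².
N = √(2.8398 × 10⁻⁴) = 0.016852 rad s⁻¹ → T = 2π/N = 372.85 s = 6.2142 min ≈ 6.21 min.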